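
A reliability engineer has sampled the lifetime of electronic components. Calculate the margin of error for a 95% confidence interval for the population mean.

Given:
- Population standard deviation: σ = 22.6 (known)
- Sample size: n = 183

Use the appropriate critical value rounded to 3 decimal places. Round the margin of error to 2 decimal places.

The population standard deviation σ is known, so use the z-interval margin of error formula.

For 95% confidence, z* = 1.96 (from standard normal table)

Margin of error formula for z-interval: E = z* × σ/√n

E = 1.96 × 22.6/√183
  = 1.96 × 1.670640
  = 3.2745

Rounded to 2 decimal places:

3.27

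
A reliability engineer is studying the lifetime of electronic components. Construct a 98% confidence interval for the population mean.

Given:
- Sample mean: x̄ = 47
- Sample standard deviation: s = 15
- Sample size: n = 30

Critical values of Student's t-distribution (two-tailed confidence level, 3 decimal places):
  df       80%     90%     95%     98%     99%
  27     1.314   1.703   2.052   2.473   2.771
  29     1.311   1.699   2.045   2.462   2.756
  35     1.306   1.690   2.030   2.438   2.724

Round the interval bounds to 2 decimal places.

The population standard deviation σ is unknown (only the sample standard deviation s is given), so use a t-interval with df = n - 1 = 30 - 1 = 29.

For 98% confidence with df = 29, t* = 2.462 (from t-table)

Standard error: SE = s/√n = 15/√30 = 2.738613

Margin of error: E = t* × SE = 2.462 × 2.738613 = 6.7425

T-interval: x̄ ± E = 47 ± 6.7425 = (40.2575, 53.7425)

Rounded to 2 decimal places:

(40.26, 53.74)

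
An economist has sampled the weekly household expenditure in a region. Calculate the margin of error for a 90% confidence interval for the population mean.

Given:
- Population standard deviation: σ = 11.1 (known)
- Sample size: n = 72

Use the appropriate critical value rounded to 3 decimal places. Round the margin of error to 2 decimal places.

The population standard deviation σ is known, so use the z-interval margin of error formula.

For 90% confidence, z* = 1.645 (from standard normal table)

Margin of error formula for z-interval: E = z* × σ/√n

E = 1.645 × 11.1/√72
  = 1.645 × 1.308148
  = 2.1519

Rounded to 2 decimal places:

2.15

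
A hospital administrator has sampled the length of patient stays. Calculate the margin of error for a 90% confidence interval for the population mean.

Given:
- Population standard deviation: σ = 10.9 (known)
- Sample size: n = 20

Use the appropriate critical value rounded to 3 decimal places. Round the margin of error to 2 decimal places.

The population standard deviation σ is known, so use the z-interval margin of error formula.

For 90% confidence, z* = 1.645 (from standard normal table)

Margin of error formula for z-interval: E = z* × σ/√n

E = 1.645 × 10.9/√20
  = 1.645 × 2.437314
  = 4.0094

Rounded to 2 decimal places:

4.01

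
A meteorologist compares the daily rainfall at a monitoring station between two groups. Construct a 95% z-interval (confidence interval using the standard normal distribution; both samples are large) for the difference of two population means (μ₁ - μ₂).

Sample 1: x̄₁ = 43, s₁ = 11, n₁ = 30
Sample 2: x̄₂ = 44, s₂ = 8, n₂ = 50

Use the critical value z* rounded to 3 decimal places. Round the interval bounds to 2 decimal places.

Both samples are large (n₁ = 30 ≥ 30, n₂ = 50 ≥ 30), so a z-interval for the difference of means applies.

Point estimate: x̄₁ - x̄₂ = 43 - 44 = -1

Standard error: SE = √(s₁²/n₁ + s₂²/n₂)
= √(11²/30 + 8²/50)
= √(4.033333 + 1.280000)
= 2.305067

For 95% confidence, z* = 1.96 (from standard normal table)
Margin of error: E = z* × SE = 1.96 × 2.305067 = 4.5179

Z-interval: (x̄₁ - x̄₂) ± E = -1 ± 4.5179 = (-5.5179, 3.5179)

Rounded to 2 decimal places:

(-5.52, 3.52)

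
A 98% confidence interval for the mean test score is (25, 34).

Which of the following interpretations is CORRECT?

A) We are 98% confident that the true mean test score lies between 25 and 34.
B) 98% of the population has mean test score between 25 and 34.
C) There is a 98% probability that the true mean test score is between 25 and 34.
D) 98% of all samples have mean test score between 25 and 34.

A confidence interval represents our confidence in the procedure, not a probability statement about the parameter.

Key concept: If we repeated this sampling process many times and computed a 98% CI each time, about 98% of those intervals would contain the true population parameter.

For this specific interval (25, 34):
- Midpoint (point estimate): 29.5
- Margin of error: 4.5

The correct interpretation is the one stating confidence that the true parameter lies in the interval — option A.

A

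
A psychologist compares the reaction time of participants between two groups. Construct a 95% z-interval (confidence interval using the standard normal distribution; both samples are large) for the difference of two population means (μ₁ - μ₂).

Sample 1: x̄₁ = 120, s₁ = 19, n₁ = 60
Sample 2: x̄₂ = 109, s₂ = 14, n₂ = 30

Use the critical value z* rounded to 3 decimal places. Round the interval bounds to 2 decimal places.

Both samples are large (n₁ = 60 ≥ 30, n₂ = 30 ≥ 30), so a z-interval for the difference of means applies.

Point estimate: x̄₁ - x̄₂ = 120 - 109 = 11

Standard error: SE = √(s₁²/n₁ + s₂²/n₂)
= √(19²/60 + 14²/30)
= √(6.016667 + 6.533333)
= 3.542598

For 95% confidence, z* = 1.96 (from standard normal table)
Margin of error: E = z* × SE = 1.96 × 3.542598 = 6.9435

Z-interval: (x̄₁ - x̄₂) ± E = 11 ± 6.9435 = (4.0565, 17.9435)

Rounded to 2 decimal places:

(4.06, 17.94)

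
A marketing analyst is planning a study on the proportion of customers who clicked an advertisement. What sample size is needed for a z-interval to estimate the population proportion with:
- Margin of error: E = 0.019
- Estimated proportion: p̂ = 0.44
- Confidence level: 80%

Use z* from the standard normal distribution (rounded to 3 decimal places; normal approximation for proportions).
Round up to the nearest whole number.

Using z* for proportion z-interval (normal approximation).

For 80% confidence, z* = 1.282 (from standard normal table)

Sample size formula for proportion z-interval: n = z*²p̂(1-p̂)/E²

n = 1.282² × 0.44 × 0.56 / 0.019²
  = 1.643524 × 0.2464 / 0.000361
  = 1121.7848

Round up to the nearest whole number: n = 1122

1122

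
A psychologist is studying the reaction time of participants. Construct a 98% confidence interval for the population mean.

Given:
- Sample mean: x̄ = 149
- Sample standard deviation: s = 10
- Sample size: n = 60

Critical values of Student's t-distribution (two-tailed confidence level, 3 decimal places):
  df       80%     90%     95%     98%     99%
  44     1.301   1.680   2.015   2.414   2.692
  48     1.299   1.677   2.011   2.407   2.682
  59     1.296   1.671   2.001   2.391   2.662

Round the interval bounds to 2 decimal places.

The population standard deviation σ is unknown (only the sample standard deviation s is given), so use a t-interval with df = n - 1 = 60 - 1 = 59.

For 98% confidence with df = 59, t* = 2.391 (from t-table)

Standard error: SE = s/√n = 10/√60 = 1.290994

Margin of error: E = t* × SE = 2.391 × 1.290994 = 3.0868

T-interval: x̄ ± E = 149 ± 3.0868 = (145.9132, 152.0868)

Rounded to 2 decimal places:

(145.91, 152.09)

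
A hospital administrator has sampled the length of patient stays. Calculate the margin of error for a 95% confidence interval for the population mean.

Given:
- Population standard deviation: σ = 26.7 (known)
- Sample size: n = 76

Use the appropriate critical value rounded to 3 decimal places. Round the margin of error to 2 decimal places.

The population standard deviation σ is known, so use the z-interval margin of error formula.

For 95% confidence, z* = 1.96 (from standard normal table)

Margin of error formula for z-interval: E = z* × σ/√n

E = 1.96 × 26.7/√76
  = 1.96 × 3.062700
  = 6.0029

Rounded to 2 decimal places:

6.00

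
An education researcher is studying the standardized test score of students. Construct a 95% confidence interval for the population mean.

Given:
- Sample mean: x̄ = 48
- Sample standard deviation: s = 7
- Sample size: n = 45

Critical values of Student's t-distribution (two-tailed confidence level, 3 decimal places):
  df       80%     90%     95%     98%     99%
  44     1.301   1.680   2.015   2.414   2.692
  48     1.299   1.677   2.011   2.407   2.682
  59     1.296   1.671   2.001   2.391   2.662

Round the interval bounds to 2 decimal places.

The population standard deviation σ is unknown (only the sample standard deviation s is given), so use a t-interval with df = n - 1 = 45 - 1 = 44.

For 95% confidence with df = 44, t* = 2.015 (from t-table)

Standard error: SE = s/√n = 7/√45 = 1.043498

Margin of error: E = t* × SE = 2.015 × 1.043498 = 2.1026

T-interval: x̄ ± E = 48 ± 2.1026 = (45.8974, 50.1026)

Rounded to 2 decimal places:

(45.90, 50.10)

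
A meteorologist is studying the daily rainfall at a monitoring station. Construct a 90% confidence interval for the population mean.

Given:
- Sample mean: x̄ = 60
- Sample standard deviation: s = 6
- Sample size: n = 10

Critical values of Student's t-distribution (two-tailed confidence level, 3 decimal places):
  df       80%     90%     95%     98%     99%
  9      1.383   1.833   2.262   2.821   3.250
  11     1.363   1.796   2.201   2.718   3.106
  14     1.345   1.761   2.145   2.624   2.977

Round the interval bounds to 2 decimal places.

The population standard deviation σ is unknown (only the sample standard deviation s is given), so use a t-interval with df = n - 1 = 10 - 1 = 9.

For 90% confidence with df = 9, t* = 1.833 (from t-table)

Standard error: SE = s/√n = 6/√10 = 1.897367

Margin of error: E = t* × SE = 1.833 × 1.897367 = 3.4779

T-interval: x̄ ± E = 60 ± 3.4779 = (56.5221, 63.4779)

Rounded to 2 decimal places:

(56.52, 63.48)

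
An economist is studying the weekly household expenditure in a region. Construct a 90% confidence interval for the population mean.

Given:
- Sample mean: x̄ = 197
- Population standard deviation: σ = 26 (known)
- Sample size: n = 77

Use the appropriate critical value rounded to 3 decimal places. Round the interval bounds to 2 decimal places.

The population standard deviation σ is known, so use a z-interval (standard normal critical value).

For 90% confidence, z* = 1.645 (from standard normal table)

Standard error: SE = σ/√n = 26/√77 = 2.962975

Margin of error: E = z* × SE = 1.645 × 2.962975 = 4.8741

Z-interval: x̄ ± E = 197 ± 4.8741 = (192.1259, 201.8741)

Rounded to 2 decimal places:

(192.13, 201.87)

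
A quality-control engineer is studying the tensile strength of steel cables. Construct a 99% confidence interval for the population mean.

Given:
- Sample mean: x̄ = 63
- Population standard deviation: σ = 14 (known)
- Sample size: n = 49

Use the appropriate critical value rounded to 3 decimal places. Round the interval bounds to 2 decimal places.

The population standard deviation σ is known, so use a z-interval (standard normal critical value).

For 99% confidence, z* = 2.576 (from standard normal table)

Standard error: SE = σ/√n = 14/√49 = 2.000000

Margin of error: E = z* × SE = 2.576 × 2.000000 = 5.1520

Z-interval: x̄ ± E = 63 ± 5.1520 = (57.8480, 68.1520)

Rounded to 2 decimal places:

(57.85, 68.15)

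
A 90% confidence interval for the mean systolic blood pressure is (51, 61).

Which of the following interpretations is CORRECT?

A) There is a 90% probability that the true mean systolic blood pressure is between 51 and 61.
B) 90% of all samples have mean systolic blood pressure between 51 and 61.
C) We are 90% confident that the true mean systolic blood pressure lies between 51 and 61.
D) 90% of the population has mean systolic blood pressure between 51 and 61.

A confidence interval represents our confidence in the procedure, not a probability statement about the parameter.

Key concept: If we repeated this sampling process many times and computed a 90% CI each time, about 90% of those intervals would contain the true population parameter.

For this specific interval (51, 61):
- Midpoint (point estimate): 56
- Margin of error: 5

The correct interpretation is the one stating confidence that the true parameter lies in the interval — option C.

C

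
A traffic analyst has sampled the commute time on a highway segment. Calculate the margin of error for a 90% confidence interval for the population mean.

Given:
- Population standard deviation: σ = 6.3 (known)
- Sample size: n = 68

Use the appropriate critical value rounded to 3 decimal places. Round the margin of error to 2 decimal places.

The population standard deviation σ is known, so use the z-interval margin of error formula.

For 90% confidence, z* = 1.645 (from standard normal table)

Margin of error formula for z-interval: E = z* × σ/√n

E = 1.645 × 6.3/√68
  = 1.645 × 0.763987
  = 1.2568

Rounded to 2 decimal places:

1.26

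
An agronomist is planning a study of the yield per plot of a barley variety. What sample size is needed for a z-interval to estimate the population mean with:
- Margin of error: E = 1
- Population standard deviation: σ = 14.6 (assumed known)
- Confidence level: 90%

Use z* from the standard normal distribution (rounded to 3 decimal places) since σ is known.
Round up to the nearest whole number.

Using z* since population σ is known (z-interval formula).

For 90% confidence, z* = 1.645 (from standard normal table)

Sample size formula for z-interval: n = (z*σ/E)²

n = (1.645 × 14.6 / 1)²
  = (24.017000)²
  = 576.8163

Round up to the nearest whole number: n = 577

577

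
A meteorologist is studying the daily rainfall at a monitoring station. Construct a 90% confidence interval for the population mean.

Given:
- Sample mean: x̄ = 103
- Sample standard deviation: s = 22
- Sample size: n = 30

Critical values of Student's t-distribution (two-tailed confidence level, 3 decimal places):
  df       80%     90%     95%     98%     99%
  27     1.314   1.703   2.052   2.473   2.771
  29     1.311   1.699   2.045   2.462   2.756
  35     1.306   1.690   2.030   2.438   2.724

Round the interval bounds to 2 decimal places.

The population standard deviation σ is unknown (only the sample standard deviation s is given), so use a t-interval with df = n - 1 = 30 - 1 = 29.

For 90% confidence with df = 29, t* = 1.699 (from t-table)

Standard error: SE = s/√n = 22/√30 = 4.016632

Margin of error: E = t* × SE = 1.699 × 4.016632 = 6.8243

T-interval: x̄ ± E = 103 ± 6.8243 = (96.1757, 109.8243)

Rounded to 2 decimal places:

(96.18, 109.82)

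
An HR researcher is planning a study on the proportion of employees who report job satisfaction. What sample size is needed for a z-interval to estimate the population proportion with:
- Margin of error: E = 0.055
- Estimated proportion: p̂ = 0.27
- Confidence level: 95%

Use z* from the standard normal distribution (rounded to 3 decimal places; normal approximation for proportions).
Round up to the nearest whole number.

Using z* for proportion z-interval (normal approximation).

For 95% confidence, z* = 1.96 (from standard normal table)

Sample size formula for proportion z-interval: n = z*²p̂(1-p̂)/E²

n = 1.96² × 0.27 × 0.73 / 0.055²
  = 3.8416 × 0.1971 / 0.003025
  = 250.3072

Round up to the nearest whole number: n = 251

251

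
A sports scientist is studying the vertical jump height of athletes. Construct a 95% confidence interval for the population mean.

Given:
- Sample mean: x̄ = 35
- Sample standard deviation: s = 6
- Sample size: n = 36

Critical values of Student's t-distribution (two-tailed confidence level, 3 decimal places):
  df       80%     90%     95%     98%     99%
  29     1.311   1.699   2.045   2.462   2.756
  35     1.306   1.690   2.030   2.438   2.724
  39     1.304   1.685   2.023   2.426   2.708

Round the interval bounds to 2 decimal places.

The population standard deviation σ is unknown (only the sample standard deviation s is given), so use a t-interval with df = n - 1 = 36 - 1 = 35.

For 95% confidence with df = 35, t* = 2.030 (from t-table)

Standard error: SE = s/√n = 6/√36 = 1.000000

Margin of error: E = t* × SE = 2.030 × 1.000000 = 2.0300

T-interval: x̄ ± E = 35 ± 2.0300 = (32.9700, 37.0300)

Rounded to 2 decimal places:

(32.97, 37.03)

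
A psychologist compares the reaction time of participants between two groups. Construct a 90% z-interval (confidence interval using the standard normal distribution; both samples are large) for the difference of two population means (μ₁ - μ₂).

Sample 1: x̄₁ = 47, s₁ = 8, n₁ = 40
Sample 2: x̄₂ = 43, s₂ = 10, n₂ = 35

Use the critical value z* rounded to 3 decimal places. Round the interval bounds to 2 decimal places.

Both samples are large (n₁ = 40 ≥ 30, n₂ = 35 ≥ 30), so a z-interval for the difference of means applies.

Point estimate: x̄₁ - x̄₂ = 47 - 43 = 4

Standard error: SE = √(s₁²/n₁ + s₂²/n₂)
= √(8²/40 + 10²/35)
= √(1.600000 + 2.857143)
= 2.111195

For 90% confidence, z* = 1.645 (from standard normal table)
Margin of error: E = z* × SE = 1.645 × 2.111195 = 3.4729

Z-interval: (x̄₁ - x̄₂) ± E = 4 ± 3.4729 = (0.5271, 7.4729)

Rounded to 2 decimal places:

(0.53, 7.47)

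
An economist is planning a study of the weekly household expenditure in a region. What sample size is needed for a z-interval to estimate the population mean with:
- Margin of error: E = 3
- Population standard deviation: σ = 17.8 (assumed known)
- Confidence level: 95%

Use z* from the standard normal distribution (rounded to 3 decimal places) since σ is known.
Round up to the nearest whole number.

Using z* since population σ is known (z-interval formula).

For 95% confidence, z* = 1.96 (from standard normal table)

Sample size formula for z-interval: n = (z*σ/E)²

n = (1.96 × 17.8 / 3)²
  = (11.629333)²
  = 135.2414

Round up to the nearest whole number: n = 136

136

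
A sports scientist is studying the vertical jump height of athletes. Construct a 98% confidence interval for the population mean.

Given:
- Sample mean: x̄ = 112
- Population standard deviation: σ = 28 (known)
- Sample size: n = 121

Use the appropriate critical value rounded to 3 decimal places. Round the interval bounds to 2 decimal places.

The population standard deviation σ is known, so use a z-interval (standard normal critical value).

For 98% confidence, z* = 2.326 (from standard normal table)

Standard error: SE = σ/√n = 28/√121 = 2.545455

Margin of error: E = z* × SE = 2.326 × 2.545455 = 5.9207

Z-interval: x̄ ± E = 112 ± 5.9207 = (106.0793, 117.9207)

Rounded to 2 decimal places:

(106.08, 117.92)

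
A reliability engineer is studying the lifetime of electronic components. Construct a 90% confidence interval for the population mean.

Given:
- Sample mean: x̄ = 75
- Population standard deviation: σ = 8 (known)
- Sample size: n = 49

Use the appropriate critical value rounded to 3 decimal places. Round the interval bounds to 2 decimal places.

The population standard deviation σ is known, so use a z-interval (standard normal critical value).

For 90% confidence, z* = 1.645 (from standard normal table)

Standard error: SE = σ/√n = 8/√49 = 1.142857

Margin of error: E = z* × SE = 1.645 × 1.142857 = 1.8800

Z-interval: x̄ ± E = 75 ± 1.8800 = (73.1200, 76.8800)

Rounded to 2 decimal places:

(73.12, 76.88)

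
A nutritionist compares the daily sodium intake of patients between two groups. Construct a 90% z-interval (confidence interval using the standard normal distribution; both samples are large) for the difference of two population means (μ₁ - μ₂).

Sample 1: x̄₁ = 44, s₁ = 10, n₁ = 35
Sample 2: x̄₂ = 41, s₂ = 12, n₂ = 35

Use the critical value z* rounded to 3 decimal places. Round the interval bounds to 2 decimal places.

Both samples are large (n₁ = 35 ≥ 30, n₂ = 35 ≥ 30), so a z-interval for the difference of means applies.

Point estimate: x̄₁ - x̄₂ = 44 - 41 = 3

Standard error: SE = √(s₁²/n₁ + s₂²/n₂)
= √(10²/35 + 12²/35)
= √(2.857143 + 4.114286)
= 2.640346

For 90% confidence, z* = 1.645 (from standard normal table)
Margin of error: E = z* × SE = 1.645 × 2.640346 = 4.3434

Z-interval: (x̄₁ - x̄₂) ± E = 3 ± 4.3434 = (-1.3434, 7.3434)

Rounded to 2 decimal places:

(-1.34, 7.34)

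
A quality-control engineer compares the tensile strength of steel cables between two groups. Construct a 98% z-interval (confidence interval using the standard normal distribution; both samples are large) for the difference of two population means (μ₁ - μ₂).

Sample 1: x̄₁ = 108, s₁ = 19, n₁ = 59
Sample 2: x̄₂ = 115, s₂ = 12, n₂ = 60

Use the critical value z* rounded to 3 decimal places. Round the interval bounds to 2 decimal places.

Both samples are large (n₁ = 59 ≥ 30, n₂ = 60 ≥ 30), so a z-interval for the difference of means applies.

Point estimate: x̄₁ - x̄₂ = 108 - 115 = -7

Standard error: SE = √(s₁²/n₁ + s₂²/n₂)
= √(19²/59 + 12²/60)
= √(6.118644 + 2.400000)
= 2.918672

For 98% confidence, z* = 2.326 (from standard normal table)
Margin of error: E = z* × SE = 2.326 × 2.918672 = 6.7888

Z-interval: (x̄₁ - x̄₂) ± E = -7 ± 6.7888 = (-13.7888, -0.2112)

Rounded to 2 decimal places:

(-13.79, -0.21)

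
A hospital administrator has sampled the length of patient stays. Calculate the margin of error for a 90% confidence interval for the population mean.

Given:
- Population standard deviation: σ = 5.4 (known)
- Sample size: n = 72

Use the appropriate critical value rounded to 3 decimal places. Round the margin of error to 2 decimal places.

The population standard deviation σ is known, so use the z-interval margin of error formula.

For 90% confidence, z* = 1.645 (from standard normal table)

Margin of error formula for z-interval: E = z* × σ/√n

E = 1.645 × 5.4/√72
  = 1.645 × 0.636396
  = 1.0469

Rounded to 2 decimal places:

1.05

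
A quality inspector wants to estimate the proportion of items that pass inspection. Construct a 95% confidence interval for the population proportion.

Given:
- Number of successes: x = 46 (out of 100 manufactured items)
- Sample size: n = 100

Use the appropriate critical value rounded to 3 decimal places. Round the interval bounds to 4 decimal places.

Sample proportion: p̂ = 46/100 = 0.460000

Check conditions for normal approximation:
  np̂ = 46 ≥ 10 ✓
  n(1-p̂) = 54 ≥ 10 ✓

The sample is large enough, so use a z-interval (normal approximation) for the proportion.

For 95% confidence, z* = 1.96 (from standard normal table)

Standard error: SE = √(p̂(1-p̂)/n) = √(0.460000×0.540000/100) = 0.04983974

Margin of error: E = z* × SE = 1.96 × 0.04983974 = 0.097686

Z-interval: p̂ ± E = 0.460000 ± 0.097686 = (0.362314, 0.557686)

Rounded to 4 decimal places:

(0.3623, 0.5577)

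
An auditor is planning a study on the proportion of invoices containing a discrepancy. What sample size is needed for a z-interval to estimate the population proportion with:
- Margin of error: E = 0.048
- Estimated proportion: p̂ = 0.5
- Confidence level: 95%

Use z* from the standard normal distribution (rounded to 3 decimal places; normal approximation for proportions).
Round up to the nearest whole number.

Using z* for proportion z-interval (normal approximation).

For 95% confidence, z* = 1.96 (from standard normal table)

Sample size formula for proportion z-interval: n = z*²p̂(1-p̂)/E²

n = 1.96² × 0.5 × 0.5 / 0.048²
  = 3.8416 × 0.25 / 0.002304
  = 416.8403

Round up to the nearest whole number: n = 417

417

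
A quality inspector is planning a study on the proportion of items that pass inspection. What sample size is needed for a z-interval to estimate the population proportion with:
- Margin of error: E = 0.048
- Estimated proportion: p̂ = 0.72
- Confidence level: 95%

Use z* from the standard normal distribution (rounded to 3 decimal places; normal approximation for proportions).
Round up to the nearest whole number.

Using z* for proportion z-interval (normal approximation).

For 95% confidence, z* = 1.96 (from standard normal table)

Sample size formula for proportion z-interval: n = z*²p̂(1-p̂)/E²

n = 1.96² × 0.72 × 0.28 / 0.048²
  = 3.8416 × 0.2016 / 0.002304
  = 336.1400

Round up to the nearest whole number: n = 337

337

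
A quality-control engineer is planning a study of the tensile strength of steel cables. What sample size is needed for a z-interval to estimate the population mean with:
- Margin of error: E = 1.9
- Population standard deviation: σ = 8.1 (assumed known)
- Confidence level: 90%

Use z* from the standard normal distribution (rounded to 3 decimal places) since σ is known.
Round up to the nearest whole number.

Using z* since population σ is known (z-interval formula).

For 90% confidence, z* = 1.645 (from standard normal table)

Sample size formula for z-interval: n = (z*σ/E)²

n = (1.645 × 8.1 / 1.9)²
  = (7.012895)²
  = 49.1807

Round up to the nearest whole number: n = 50

50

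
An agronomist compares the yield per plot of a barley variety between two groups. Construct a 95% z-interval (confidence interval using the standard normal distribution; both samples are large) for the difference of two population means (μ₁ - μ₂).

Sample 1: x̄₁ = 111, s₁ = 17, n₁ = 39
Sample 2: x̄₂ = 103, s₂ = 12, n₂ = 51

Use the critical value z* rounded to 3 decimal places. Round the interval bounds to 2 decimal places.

Both samples are large (n₁ = 39 ≥ 30, n₂ = 51 ≥ 30), so a z-interval for the difference of means applies.

Point estimate: x̄₁ - x̄₂ = 111 - 103 = 8

Standard error: SE = √(s₁²/n₁ + s₂²/n₂)
= √(17²/39 + 12²/51)
= √(7.410256 + 2.823529)
= 3.199029

For 95% confidence, z* = 1.96 (from standard normal table)
Margin of error: E = z* × SE = 1.96 × 3.199029 = 6.2701

Z-interval: (x̄₁ - x̄₂) ± E = 8 ± 6.2701 = (1.7299, 14.2701)

Rounded to 2 decimal places:

(1.73, 14.27)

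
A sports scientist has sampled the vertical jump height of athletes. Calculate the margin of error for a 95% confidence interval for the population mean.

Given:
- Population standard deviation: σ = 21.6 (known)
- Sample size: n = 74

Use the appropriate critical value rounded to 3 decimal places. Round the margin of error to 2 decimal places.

The population standard deviation σ is known, so use the z-interval margin of error formula.

For 95% confidence, z* = 1.96 (from standard normal table)

Margin of error formula for z-interval: E = z* × σ/√n

E = 1.96 × 21.6/√74
  = 1.96 × 2.510949
  = 4.9215

Rounded to 2 decimal places:

4.92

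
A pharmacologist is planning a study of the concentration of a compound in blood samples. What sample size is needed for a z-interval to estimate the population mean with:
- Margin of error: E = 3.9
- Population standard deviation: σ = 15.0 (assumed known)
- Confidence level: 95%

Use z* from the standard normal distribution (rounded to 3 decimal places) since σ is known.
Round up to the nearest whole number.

Using z* since population σ is known (z-interval formula).

For 95% confidence, z* = 1.96 (from standard normal table)

Sample size formula for z-interval: n = (z*σ/E)²

n = (1.96 × 15.0 / 3.9)²
  = (7.538462)²
  = 56.8284

Round up to the nearest whole number: n = 57

57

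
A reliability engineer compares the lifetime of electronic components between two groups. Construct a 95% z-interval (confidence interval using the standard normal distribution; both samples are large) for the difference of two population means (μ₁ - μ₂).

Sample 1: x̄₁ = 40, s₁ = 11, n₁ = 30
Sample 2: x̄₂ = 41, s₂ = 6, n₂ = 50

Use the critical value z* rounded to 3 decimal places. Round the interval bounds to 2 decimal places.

Both samples are large (n₁ = 30 ≥ 30, n₂ = 50 ≥ 30), so a z-interval for the difference of means applies.

Point estimate: x̄₁ - x̄₂ = 40 - 41 = -1

Standard error: SE = √(s₁²/n₁ + s₂²/n₂)
= √(11²/30 + 6²/50)
= √(4.033333 + 0.720000)
= 2.180214

For 95% confidence, z* = 1.96 (from standard normal table)
Margin of error: E = z* × SE = 1.96 × 2.180214 = 4.2732

Z-interval: (x̄₁ - x̄₂) ± E = -1 ± 4.2732 = (-5.2732, 3.2732)

Rounded to 2 decimal places:

(-5.27, 3.27)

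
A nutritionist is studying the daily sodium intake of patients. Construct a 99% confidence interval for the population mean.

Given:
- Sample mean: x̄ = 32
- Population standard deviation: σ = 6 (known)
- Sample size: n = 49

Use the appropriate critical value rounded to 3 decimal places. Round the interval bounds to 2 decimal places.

The population standard deviation σ is known, so use a z-interval (standard normal critical value).

For 99% confidence, z* = 2.576 (from standard normal table)

Standard error: SE = σ/√n = 6/√49 = 0.857143

Margin of error: E = z* × SE = 2.576 × 0.857143 = 2.2080

Z-interval: x̄ ± E = 32 ± 2.2080 = (29.7920, 34.2080)

Rounded to 2 decimal places:

(29.79, 34.21)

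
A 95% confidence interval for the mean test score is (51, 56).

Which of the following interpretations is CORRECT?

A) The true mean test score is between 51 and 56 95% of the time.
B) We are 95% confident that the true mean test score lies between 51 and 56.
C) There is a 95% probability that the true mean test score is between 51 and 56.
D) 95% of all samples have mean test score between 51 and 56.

A confidence interval represents our confidence in the procedure, not a probability statement about the parameter.

Key concept: If we repeated this sampling process many times and computed a 95% CI each time, about 95% of those intervals would contain the true population parameter.

For this specific interval (51, 56):
- Midpoint (point estimate): 53.5
- Margin of error: 2.5

The correct interpretation is the one stating confidence that the true parameter lies in the interval — option B.

B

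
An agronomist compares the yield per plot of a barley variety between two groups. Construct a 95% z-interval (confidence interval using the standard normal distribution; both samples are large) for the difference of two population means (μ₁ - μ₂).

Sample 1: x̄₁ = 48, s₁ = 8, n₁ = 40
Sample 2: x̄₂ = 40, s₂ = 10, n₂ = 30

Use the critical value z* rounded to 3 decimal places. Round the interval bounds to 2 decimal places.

Both samples are large (n₁ = 40 ≥ 30, n₂ = 30 ≥ 30), so a z-interval for the difference of means applies.

Point estimate: x̄₁ - x̄₂ = 48 - 40 = 8

Standard error: SE = √(s₁²/n₁ + s₂²/n₂)
= √(8²/40 + 10²/30)
= √(1.600000 + 3.333333)
= 2.221111

For 95% confidence, z* = 1.96 (from standard normal table)
Margin of error: E = z* × SE = 1.96 × 2.221111 = 4.3534

Z-interval: (x̄₁ - x̄₂) ± E = 8 ± 4.3534 = (3.6466, 12.3534)

Rounded to 2 decimal places:

(3.65, 12.35)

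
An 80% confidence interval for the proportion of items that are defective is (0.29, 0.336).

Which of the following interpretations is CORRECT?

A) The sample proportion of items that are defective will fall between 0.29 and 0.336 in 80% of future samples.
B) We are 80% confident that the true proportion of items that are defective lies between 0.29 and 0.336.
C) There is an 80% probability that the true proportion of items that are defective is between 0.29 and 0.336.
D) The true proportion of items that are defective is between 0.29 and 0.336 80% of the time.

A confidence interval represents our confidence in the procedure, not a probability statement about the parameter.

Key concept: If we repeated this sampling process many times and computed an 80% CI each time, about 80% of those intervals would contain the true population parameter.

For this specific interval (0.29, 0.336):
- Midpoint (point estimate): 0.313
- Margin of error: 0.023

The correct interpretation is the one stating confidence that the true parameter lies in the interval — option B.

B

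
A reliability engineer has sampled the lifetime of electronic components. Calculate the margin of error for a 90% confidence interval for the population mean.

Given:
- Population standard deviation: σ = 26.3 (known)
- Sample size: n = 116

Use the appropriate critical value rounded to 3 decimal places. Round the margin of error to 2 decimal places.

The population standard deviation σ is known, so use the z-interval margin of error formula.

For 90% confidence, z* = 1.645 (from standard normal table)

Margin of error formula for z-interval: E = z* × σ/√n

E = 1.645 × 26.3/√116
  = 1.645 × 2.441894
  = 4.0169

Rounded to 2 decimal places:

4.02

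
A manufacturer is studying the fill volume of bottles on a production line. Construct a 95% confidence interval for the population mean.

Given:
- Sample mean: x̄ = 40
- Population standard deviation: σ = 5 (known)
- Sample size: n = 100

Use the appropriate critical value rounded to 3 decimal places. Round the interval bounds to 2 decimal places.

The population standard deviation σ is known, so use a z-interval (standard normal critical value).

For 95% confidence, z* = 1.96 (from standard normal table)

Standard error: SE = σ/√n = 5/√100 = 0.500000

Margin of error: E = z* × SE = 1.96 × 0.500000 = 0.9800

Z-interval: x̄ ± E = 40 ± 0.9800 = (39.0200, 40.9800)

Rounded to 2 decimal places:

(39.02, 40.98)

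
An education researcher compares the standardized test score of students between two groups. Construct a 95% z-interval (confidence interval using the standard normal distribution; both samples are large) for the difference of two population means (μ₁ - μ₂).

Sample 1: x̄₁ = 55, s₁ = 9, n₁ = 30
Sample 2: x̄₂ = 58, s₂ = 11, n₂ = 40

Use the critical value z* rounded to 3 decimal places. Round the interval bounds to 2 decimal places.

Both samples are large (n₁ = 30 ≥ 30, n₂ = 40 ≥ 30), so a z-interval for the difference of means applies.

Point estimate: x̄₁ - x̄₂ = 55 - 58 = -3

Standard error: SE = √(s₁²/n₁ + s₂²/n₂)
= √(9²/30 + 11²/40)
= √(2.700000 + 3.025000)
= 2.392697

For 95% confidence, z* = 1.96 (from standard normal table)
Margin of error: E = z* × SE = 1.96 × 2.392697 = 4.6897

Z-interval: (x̄₁ - x̄₂) ± E = -3 ± 4.6897 = (-7.6897, 1.6897)

Rounded to 2 decimal places:

(-7.69, 1.69)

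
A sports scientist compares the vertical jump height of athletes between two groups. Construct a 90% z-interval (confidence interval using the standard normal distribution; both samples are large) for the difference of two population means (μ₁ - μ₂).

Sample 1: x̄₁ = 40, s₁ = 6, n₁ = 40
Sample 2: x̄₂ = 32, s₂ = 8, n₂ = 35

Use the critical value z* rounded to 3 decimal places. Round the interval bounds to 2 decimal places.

Both samples are large (n₁ = 40 ≥ 30, n₂ = 35 ≥ 30), so a z-interval for the difference of means applies.

Point estimate: x̄₁ - x̄₂ = 40 - 32 = 8

Standard error: SE = √(s₁²/n₁ + s₂²/n₂)
= √(6²/40 + 8²/35)
= √(0.900000 + 1.828571)
= 1.651839

For 90% confidence, z* = 1.645 (from standard normal table)
Margin of error: E = z* × SE = 1.645 × 1.651839 = 2.7173

Z-interval: (x̄₁ - x̄₂) ± E = 8 ± 2.7173 = (5.2827, 10.7173)

Rounded to 2 decimal places:

(5.28, 10.72)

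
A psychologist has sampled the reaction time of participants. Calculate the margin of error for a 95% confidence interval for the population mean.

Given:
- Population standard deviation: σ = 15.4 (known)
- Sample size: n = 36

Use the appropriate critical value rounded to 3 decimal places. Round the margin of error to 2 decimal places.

The population standard deviation σ is known, so use the z-interval margin of error formula.

For 95% confidence, z* = 1.96 (from standard normal table)

Margin of error formula for z-interval: E = z* × σ/√n

E = 1.96 × 15.4/√36
  = 1.96 × 2.566667
  = 5.0307

Rounded to 2 decimal places:

5.03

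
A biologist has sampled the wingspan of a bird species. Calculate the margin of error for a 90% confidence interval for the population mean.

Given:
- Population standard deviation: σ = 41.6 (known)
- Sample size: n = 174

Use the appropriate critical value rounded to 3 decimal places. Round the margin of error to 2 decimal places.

The population standard deviation σ is known, so use the z-interval margin of error formula.

For 90% confidence, z* = 1.645 (from standard normal table)

Margin of error formula for z-interval: E = z* × σ/√n

E = 1.645 × 41.6/√174
  = 1.645 × 3.153688
  = 5.1878

Rounded to 2 decimal places:

5.19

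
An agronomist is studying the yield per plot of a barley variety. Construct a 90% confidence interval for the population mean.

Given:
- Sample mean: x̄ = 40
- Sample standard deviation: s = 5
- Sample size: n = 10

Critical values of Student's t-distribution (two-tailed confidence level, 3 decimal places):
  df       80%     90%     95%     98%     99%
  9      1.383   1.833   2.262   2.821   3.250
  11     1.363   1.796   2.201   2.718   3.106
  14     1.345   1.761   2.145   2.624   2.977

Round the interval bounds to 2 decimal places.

The population standard deviation σ is unknown (only the sample standard deviation s is given), so use a t-interval with df = n - 1 = 10 - 1 = 9.

For 90% confidence with df = 9, t* = 1.833 (from t-table)

Standard error: SE = s/√n = 5/√10 = 1.581139

Margin of error: E = t* × SE = 1.833 × 1.581139 = 2.8982

T-interval: x̄ ± E = 40 ± 2.8982 = (37.1018, 42.8982)

Rounded to 2 decimal places:

(37.10, 42.90)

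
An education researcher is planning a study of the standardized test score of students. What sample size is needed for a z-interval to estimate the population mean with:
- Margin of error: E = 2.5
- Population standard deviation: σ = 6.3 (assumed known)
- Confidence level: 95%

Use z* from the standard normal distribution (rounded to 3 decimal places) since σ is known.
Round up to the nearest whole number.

Using z* since population σ is known (z-interval formula).

For 95% confidence, z* = 1.96 (from standard normal table)

Sample size formula for z-interval: n = (z*σ/E)²

n = (1.96 × 6.3 / 2.5)²
  = (4.939200)²
  = 24.3957

Round up to the nearest whole number: n = 25

25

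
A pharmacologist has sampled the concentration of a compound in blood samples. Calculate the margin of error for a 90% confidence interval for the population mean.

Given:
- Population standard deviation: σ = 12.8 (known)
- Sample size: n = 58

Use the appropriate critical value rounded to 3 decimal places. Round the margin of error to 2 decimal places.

The population standard deviation σ is known, so use the z-interval margin of error formula.

For 90% confidence, z* = 1.645 (from standard normal table)

Margin of error formula for z-interval: E = z* × σ/√n

E = 1.645 × 12.8/√58
  = 1.645 × 1.680722
  = 2.7648

Rounded to 2 decimal places:

2.76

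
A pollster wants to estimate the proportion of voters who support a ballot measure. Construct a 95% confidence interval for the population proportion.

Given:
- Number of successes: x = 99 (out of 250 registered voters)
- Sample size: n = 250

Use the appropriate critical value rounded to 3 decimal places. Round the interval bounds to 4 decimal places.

Sample proportion: p̂ = 99/250 = 0.396000

Check conditions for normal approximation:
  np̂ = 99 ≥ 10 ✓
  n(1-p̂) = 151 ≥ 10 ✓

The sample is large enough, so use a z-interval (normal approximation) for the proportion.

For 95% confidence, z* = 1.96 (from standard normal table)

Standard error: SE = √(p̂(1-p̂)/n) = √(0.396000×0.604000/250) = 0.03093115

Margin of error: E = z* × SE = 1.96 × 0.03093115 = 0.060625

Z-interval: p̂ ± E = 0.396000 ± 0.060625 = (0.335375, 0.456625)

Rounded to 4 decimal places:

(0.3354, 0.4566)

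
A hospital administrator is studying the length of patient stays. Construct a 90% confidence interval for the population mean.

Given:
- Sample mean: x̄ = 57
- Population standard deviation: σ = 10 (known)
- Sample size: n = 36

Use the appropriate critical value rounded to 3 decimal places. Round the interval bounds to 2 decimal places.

The population standard deviation σ is known, so use a z-interval (standard normal critical value).

For 90% confidence, z* = 1.645 (from standard normal table)

Standard error: SE = σ/√n = 10/√36 = 1.666667

Margin of error: E = z* × SE = 1.645 × 1.666667 = 2.7417

Z-interval: x̄ ± E = 57 ± 2.7417 = (54.2583, 59.7417)

Rounded to 2 decimal places:

(54.26, 59.74)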